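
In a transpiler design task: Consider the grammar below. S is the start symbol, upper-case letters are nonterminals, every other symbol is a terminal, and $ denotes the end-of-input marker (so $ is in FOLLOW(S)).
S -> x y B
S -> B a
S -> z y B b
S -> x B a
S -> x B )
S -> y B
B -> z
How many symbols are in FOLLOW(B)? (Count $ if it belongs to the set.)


S is the start symbol and does not occur in any rule body, so FOLLOW(S) = {$}.
Examining every occurrence of B in a rule body:
  S -> x y B : B is at the right end -> add FOLLOW(S) = {$}
  S -> B a : B is followed by terminal 'a' -> add 'a'
  S -> z y B b : B is followed by terminal 'b' -> add 'b'
  S -> x B a : B is followed by terminal 'a' -> add 'a' (already in the set)
  S -> x B ) : B is followed by terminal ')' -> add ')'
  S -> y B : B is at the right end -> add FOLLOW(S) = {$} (already in the set)
  B -> z : B does not occur in the body -> contributes nothing
FOLLOW(B) = {), a, b, $}
Count: 4

4


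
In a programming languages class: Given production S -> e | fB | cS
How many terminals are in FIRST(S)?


Production: S -> e | fB | cS
Examining each alternative for leading terminals:
  S -> e : first terminal = 'e'
  S -> fB : first terminal = 'f'
  S -> cS : first terminal = 'c'
FIRST(S) = {c, e, f}
Count: 3

3


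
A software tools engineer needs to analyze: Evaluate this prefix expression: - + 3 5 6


Parsing prefix expression: - + 3 5 6
Step 1: Innermost operation '+ 3 5'
  3 + 5 = 8
Step 2: Outer operation '- [8] 6'
  8 - 6 = 2

2


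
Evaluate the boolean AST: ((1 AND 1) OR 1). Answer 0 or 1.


Step 1: Evaluate inner node
  1 AND 1 = 1
Step 2: Evaluate root node
  1 OR 1 = 1

1


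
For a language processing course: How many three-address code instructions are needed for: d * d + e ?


Expression: d * d + e
Generating three-address code (respecting * over +/- precedence):
  Instruction 1: t1 = d * d
  Instruction 2: t2 = t1 + e
Total instructions: 2

2


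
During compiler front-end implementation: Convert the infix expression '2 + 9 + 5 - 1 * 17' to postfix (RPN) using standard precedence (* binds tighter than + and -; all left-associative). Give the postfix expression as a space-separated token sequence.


Applying the shunting-yard algorithm:
  Operand 2 -> output
  Push '+' onto operator stack -> op-stack: [+]
  Operand 9 -> output
  See '+' (prec 1); top '+' (prec 1) >= it -> pop '+' to output
  Push '+' onto operator stack -> op-stack: [+]
  Operand 5 -> output
  See '-' (prec 1); top '+' (prec 1) >= it -> pop '+' to output
  Push '-' onto operator stack -> op-stack: [-]
  Operand 1 -> output
  Push '*' onto operator stack -> op-stack: [-, *]
  Operand 17 -> output
  End of input: pop '*' to output
  End of input: pop '-' to output
Postfix result: 2 9 + 5 + 1 17 * -

2 9 + 5 + 1 17 * -


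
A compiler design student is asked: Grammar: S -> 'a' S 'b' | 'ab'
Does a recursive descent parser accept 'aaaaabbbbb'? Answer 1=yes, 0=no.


Grammar accepts strings of the form a^n b^n (n >= 1)
Word: 'aaaaabbbbb'
Counting: 5 a's and 5 b's
Check: 5 == 5? Yes
Derivation (S -> aSb applied 4 time(s), then S -> ab): S => aSb => aaSbb => aaaSbbb => aaaaSbbbb => aaaaabbbbb
Accepted

1


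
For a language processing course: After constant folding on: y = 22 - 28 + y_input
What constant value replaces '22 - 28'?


Identifying constant sub-expression:
  Original: y = 22 - 28 + y_input
  22 and 28 are both compile-time constants
  Evaluating: 22 - 28 = -6
  After folding: y = -6 + y_input

-6


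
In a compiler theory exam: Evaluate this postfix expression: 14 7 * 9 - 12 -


Processing tokens left to right:
Push 14, Push 7
Pop 14 and 7, compute 14 * 7 = 98, push 98
Push 9
Pop 98 and 9, compute 98 - 9 = 89, push 89
Push 12
Pop 89 and 12, compute 89 - 12 = 77, push 77
Stack result: 77

77


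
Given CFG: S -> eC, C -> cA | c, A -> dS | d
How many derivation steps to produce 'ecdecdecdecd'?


Grammar: S -> eC, C -> cA | c, A -> dS | d
Deriving 'ecdecdecdecd':
Step 1: S -> eC => eC
Step 2: C -> cA => ecA
Step 3: A -> dS => ecdS
Step 4: S -> eC => ecdeC
Step 5: C -> cA => ecdecA
Step 6: A -> dS => ecdecdS
Step 7: S -> eC => ecdecdeC
Step 8: C -> cA => ecdecdecA
Step 9: A -> dS => ecdecdecdS
Step 10: S -> eC => ecdecdecdeC
Step 11: C -> cA => ecdecdecdecA
Step 12: A -> d => ecdecdecdecd
Total derivation steps: 12

12


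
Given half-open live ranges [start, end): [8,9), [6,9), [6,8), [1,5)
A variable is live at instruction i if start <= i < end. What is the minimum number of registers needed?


Live ranges:
  Var0: [8, 9)
  Var1: [6, 9)
  Var2: [6, 8)
  Var3: [1, 5)
Sweep-line events (position, delta, active):
  pos=1 start -> active=1
  pos=5 end -> active=0
  pos=6 start -> active=1
  pos=6 start -> active=2
  pos=8 end -> active=1
  pos=8 start -> active=2
  pos=9 end -> active=1
  pos=9 end -> active=0
Maximum simultaneous active: 2
Minimum registers needed: 2

2


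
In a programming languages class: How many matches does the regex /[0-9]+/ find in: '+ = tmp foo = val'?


Pattern: /[0-9]+/ (int literals)
Input: '+ = tmp foo = val'
Scanning for matches:
Total matches: 0

0


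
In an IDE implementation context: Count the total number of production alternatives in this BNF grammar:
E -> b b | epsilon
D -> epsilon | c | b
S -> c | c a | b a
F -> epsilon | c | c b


Counting alternatives per rule:
  E: 2 alternative(s)
  D: 3 alternative(s)
  S: 3 alternative(s)
  F: 3 alternative(s)
Sum: 2 + 3 + 3 + 3 = 11

11


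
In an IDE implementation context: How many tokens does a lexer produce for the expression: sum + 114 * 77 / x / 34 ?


Scanning 'sum + 114 * 77 / x / 34'
Token 1: 'sum' -> identifier
Token 2: '+' -> operator
Token 3: '114' -> integer_literal
Token 4: '*' -> operator
Token 5: '77' -> integer_literal
Token 6: '/' -> operator
Token 7: 'x' -> identifier
Token 8: '/' -> operator
Token 9: '34' -> integer_literal
Total tokens: 9

9


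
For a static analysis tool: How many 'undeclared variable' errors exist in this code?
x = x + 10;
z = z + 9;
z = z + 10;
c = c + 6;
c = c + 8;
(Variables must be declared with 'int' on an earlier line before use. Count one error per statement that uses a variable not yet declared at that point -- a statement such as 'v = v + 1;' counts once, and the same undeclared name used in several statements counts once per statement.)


Scanning code line by line:
  Line 1: use 'x' -> ERROR (undeclared)
  Line 2: use 'z' -> ERROR (undeclared)
  Line 3: use 'z' -> ERROR (undeclared)
  Line 4: use 'c' -> ERROR (undeclared)
  Line 5: use 'c' -> ERROR (undeclared)
Total undeclared variable errors: 5

5


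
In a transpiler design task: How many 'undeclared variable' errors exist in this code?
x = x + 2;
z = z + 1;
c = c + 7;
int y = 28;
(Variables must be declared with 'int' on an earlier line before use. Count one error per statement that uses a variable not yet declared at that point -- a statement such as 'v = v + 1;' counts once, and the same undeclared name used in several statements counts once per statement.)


Scanning code line by line:
  Line 1: use 'x' -> ERROR (undeclared)
  Line 2: use 'z' -> ERROR (undeclared)
  Line 3: use 'c' -> ERROR (undeclared)
  Line 4: declare 'y' -> declared = ['y']
Total undeclared variable errors: 3

3


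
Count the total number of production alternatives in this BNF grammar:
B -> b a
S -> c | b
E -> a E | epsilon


Counting alternatives per rule:
  B: 1 alternative(s)
  S: 2 alternative(s)
  E: 2 alternative(s)
Sum: 1 + 2 + 2 = 5

5


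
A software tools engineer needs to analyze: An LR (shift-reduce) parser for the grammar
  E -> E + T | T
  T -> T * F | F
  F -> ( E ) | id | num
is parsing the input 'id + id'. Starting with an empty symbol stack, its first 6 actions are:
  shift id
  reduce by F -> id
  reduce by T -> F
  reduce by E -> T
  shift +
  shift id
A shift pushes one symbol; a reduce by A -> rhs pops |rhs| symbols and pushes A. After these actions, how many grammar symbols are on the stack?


Tracking the symbol stack through each action:
  Action 1: shift 'id' : push -> stack = [id] (size 1)
  Action 2: reduce by F -> id : pop 1, push F -> stack = [F] (size 1)
  Action 3: reduce by T -> F : pop 1, push T -> stack = [T] (size 1)
  Action 4: reduce by E -> T : pop 1, push E -> stack = [E] (size 1)
  Action 5: shift '+' : push -> stack = [E, +] (size 2)
  Action 6: shift 'id' : push -> stack = [E, +, id] (size 3)
Final stack size: 3

3


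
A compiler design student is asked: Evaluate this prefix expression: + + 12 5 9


Parsing prefix expression: + + 12 5 9
Step 1: Innermost operation '+ 12 5'
  12 + 5 = 17
Step 2: Outer operation '+ [17] 9'
  17 + 9 = 26

26


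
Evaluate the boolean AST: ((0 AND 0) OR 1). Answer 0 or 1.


Step 1: Evaluate inner node
  0 AND 0 = 0
Step 2: Evaluate root node
  0 OR 1 = 1

1


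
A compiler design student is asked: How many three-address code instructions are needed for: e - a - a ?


Expression: e - a - a
Generating three-address code (respecting * over +/- precedence):
  Instruction 1: t1 = e - a
  Instruction 2: t2 = t1 - a
Total instructions: 2

2


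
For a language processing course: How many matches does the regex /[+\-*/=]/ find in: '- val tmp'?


Pattern: /[+\-*/=]/ (operators)
Input: '- val tmp'
Scanning for matches:
  Match 1: '-'
Total matches: 1

1


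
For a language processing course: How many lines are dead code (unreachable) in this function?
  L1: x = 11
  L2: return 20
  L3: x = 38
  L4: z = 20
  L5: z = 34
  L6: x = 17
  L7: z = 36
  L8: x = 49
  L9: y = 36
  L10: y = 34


Analyzing control flow:
  L1: reachable (before return)
  L2: reachable (return statement)
  L3: DEAD (after return at L2)
  L4: DEAD (after return at L2)
  L5: DEAD (after return at L2)
  L6: DEAD (after return at L2)
  L7: DEAD (after return at L2)
  L8: DEAD (after return at L2)
  L9: DEAD (after return at L2)
  L10: DEAD (after return at L2)
Return at L2, total lines = 10
Dead lines: L3 through L10
Count: 8

8


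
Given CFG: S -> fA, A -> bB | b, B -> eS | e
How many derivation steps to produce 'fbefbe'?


Grammar: S -> fA, A -> bB | b, B -> eS | e
Deriving 'fbefbe':
Step 1: S -> fA => fA
Step 2: A -> bB => fbB
Step 3: B -> eS => fbeS
Step 4: S -> fA => fbefA
Step 5: A -> bB => fbefbB
Step 6: B -> e => fbefbe
Total derivation steps: 6

6


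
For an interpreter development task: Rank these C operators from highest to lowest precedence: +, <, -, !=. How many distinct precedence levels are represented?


Looking up precedence for each operator:
  + -> precedence 5
  < -> precedence 4
  - -> precedence 5
  != -> precedence 3
Sorted highest to lowest: +, -, <, !=
Distinct precedence values: [5, 4, 3]
Number of distinct levels: 3

3


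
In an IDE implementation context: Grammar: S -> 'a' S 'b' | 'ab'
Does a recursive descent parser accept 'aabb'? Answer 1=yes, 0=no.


Grammar accepts strings of the form a^n b^n (n >= 1)
Word: 'aabb'
Counting: 2 a's and 2 b's
Check: 2 == 2? Yes
Derivation (S -> aSb applied 1 time(s), then S -> ab): S => aSb => aabb
Accepted

1


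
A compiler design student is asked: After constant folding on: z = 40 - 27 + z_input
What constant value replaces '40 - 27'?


Identifying constant sub-expression:
  Original: z = 40 - 27 + z_input
  40 and 27 are both compile-time constants
  Evaluating: 40 - 27 = 13
  After folding: z = 13 + z_input

13


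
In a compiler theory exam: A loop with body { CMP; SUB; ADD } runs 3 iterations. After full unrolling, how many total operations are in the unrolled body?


Loop body operations: CMP, SUB, ADD (3 ops per iteration)
Unrolling 3 iterations:
  Iteration 1: CMP, SUB, ADD (3 ops)
  Iteration 2: CMP, SUB, ADD (3 ops)
  Iteration 3: CMP, SUB, ADD (3 ops)
Total: 3 iterations * 3 ops/iter = 9 operations

9


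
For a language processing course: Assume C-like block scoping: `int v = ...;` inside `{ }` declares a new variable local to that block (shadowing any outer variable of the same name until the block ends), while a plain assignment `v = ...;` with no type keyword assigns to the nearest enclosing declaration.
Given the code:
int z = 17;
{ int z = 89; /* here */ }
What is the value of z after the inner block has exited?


Analyzing scoping rules:
Outer scope: declares z = 17
Inner block: 'int z = 89;' declares a NEW z that shadows the outer one
When the block exits the inner z goes out of scope; the outer z was never modified -> 17
Result: 17

17


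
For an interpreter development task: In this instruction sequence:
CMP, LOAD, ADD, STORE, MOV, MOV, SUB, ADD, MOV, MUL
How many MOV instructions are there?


Scanning instruction sequence for MOV:
  Position 1: CMP
  Position 2: LOAD
  Position 3: ADD
  Position 4: STORE
  Position 5: MOV <- MATCH
  Position 6: MOV <- MATCH
  Position 7: SUB
  Position 8: ADD
  Position 9: MOV <- MATCH
  Position 10: MUL
Matches at positions: [5, 6, 9]
Total MOV count: 3

3


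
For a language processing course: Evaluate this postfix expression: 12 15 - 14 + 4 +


Processing tokens left to right:
Push 12, Push 15
Pop 12 and 15, compute 12 - 15 = -3, push -3
Push 14
Pop -3 and 14, compute -3 + 14 = 11, push 11
Push 4
Pop 11 and 4, compute 11 + 4 = 15, push 15
Stack result: 15

15


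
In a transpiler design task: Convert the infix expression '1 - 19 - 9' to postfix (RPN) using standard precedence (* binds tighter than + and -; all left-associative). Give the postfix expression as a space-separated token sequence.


Applying the shunting-yard algorithm:
  Operand 1 -> output
  Push '-' onto operator stack -> op-stack: [-]
  Operand 19 -> output
  See '-' (prec 1); top '-' (prec 1) >= it -> pop '-' to output
  Push '-' onto operator stack -> op-stack: [-]
  Operand 9 -> output
  End of input: pop '-' to output
Postfix result: 1 19 - 9 -

1 19 - 9 -


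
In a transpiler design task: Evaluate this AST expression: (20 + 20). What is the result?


Expression: (20 + 20)
Evaluating step by step:
  20 + 20 = 40
Result: 40

40


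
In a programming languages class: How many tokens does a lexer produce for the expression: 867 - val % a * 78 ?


Scanning '867 - val % a * 78'
Token 1: '867' -> integer_literal
Token 2: '-' -> operator
Token 3: 'val' -> identifier
Token 4: '%' -> operator
Token 5: 'a' -> identifier
Token 6: '*' -> operator
Token 7: '78' -> integer_literal
Total tokens: 7

7


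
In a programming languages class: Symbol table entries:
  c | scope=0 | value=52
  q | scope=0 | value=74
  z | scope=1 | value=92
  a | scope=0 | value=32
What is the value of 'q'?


Searching symbol table for 'q':
  c | scope=0 | value=52
  q | scope=0 | value=74 <- MATCH
  z | scope=1 | value=92
  a | scope=0 | value=32
Found 'q' at scope 0 with value 74

74


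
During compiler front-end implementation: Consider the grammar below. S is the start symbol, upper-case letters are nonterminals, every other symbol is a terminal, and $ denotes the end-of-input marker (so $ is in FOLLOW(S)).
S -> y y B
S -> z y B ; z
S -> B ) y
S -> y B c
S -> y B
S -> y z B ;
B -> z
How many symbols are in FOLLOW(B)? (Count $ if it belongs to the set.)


S is the start symbol and does not occur in any rule body, so FOLLOW(S) = {$}.
Examining every occurrence of B in a rule body:
  S -> y y B : B is at the right end -> add FOLLOW(S) = {$}
  S -> z y B ; z : B is followed by terminal ';' -> add ';'
  S -> B ) y : B is followed by terminal ')' -> add ')'
  S -> y B c : B is followed by terminal 'c' -> add 'c'
  S -> y B : B is at the right end -> add FOLLOW(S) = {$} (already in the set)
  S -> y z B ; : B is followed by terminal ';' -> add ';' (already in the set)
  B -> z : B does not occur in the body -> contributes nothing
FOLLOW(B) = {), ;, c, $}
Count: 4

4


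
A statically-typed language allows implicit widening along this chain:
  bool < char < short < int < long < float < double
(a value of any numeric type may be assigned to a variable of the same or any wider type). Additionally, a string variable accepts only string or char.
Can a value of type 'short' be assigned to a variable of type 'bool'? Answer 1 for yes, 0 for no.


Target variable type: bool
Source value type: short
Numeric ranks: short=2, bool=0
Widening allowed iff rank(source) <= rank(target): 2 <= 0? No
Result: 0

0


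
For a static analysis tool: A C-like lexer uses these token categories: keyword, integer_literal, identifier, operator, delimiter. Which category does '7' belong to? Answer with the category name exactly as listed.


Token: '7'
Checking categories:
  identifier: no
  integer_literal: YES
  operator: no
  keyword: no
  delimiter: no
Category: integer_literal

integer_literal


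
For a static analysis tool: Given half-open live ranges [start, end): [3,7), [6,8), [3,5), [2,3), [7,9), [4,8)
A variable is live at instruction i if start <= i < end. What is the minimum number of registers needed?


Live ranges:
  Var0: [3, 7)
  Var1: [6, 8)
  Var2: [3, 5)
  Var3: [2, 3)
  Var4: [7, 9)
  Var5: [4, 8)
Sweep-line events (position, delta, active):
  pos=2 start -> active=1
  pos=3 end -> active=0
  pos=3 start -> active=1
  pos=3 start -> active=2
  pos=4 start -> active=3
  pos=5 end -> active=2
  pos=6 start -> active=3
  pos=7 end -> active=2
  pos=7 start -> active=3
  pos=8 end -> active=2
  pos=8 end -> active=1
  pos=9 end -> active=0
Maximum simultaneous active: 3
Minimum registers needed: 3

3


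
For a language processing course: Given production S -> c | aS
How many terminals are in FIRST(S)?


Production: S -> c | aS
Examining each alternative for leading terminals:
  S -> c : first terminal = 'c'
  S -> aS : first terminal = 'a'
FIRST(S) = {a, c}
Count: 2

2


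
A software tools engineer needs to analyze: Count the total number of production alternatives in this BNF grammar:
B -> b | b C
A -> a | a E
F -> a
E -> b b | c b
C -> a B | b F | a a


Counting alternatives per rule:
  B: 2 alternative(s)
  A: 2 alternative(s)
  F: 1 alternative(s)
  E: 2 alternative(s)
  C: 3 alternative(s)
Sum: 2 + 2 + 1 + 2 + 3 = 10

10


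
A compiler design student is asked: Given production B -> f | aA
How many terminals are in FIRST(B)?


Production: B -> f | aA
Examining each alternative for leading terminals:
  B -> f : first terminal = 'f'
  B -> aA : first terminal = 'a'
FIRST(B) = {a, f}
Count: 2

2


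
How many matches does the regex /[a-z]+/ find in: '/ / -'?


Pattern: /[a-z]+/ (identifiers)
Input: '/ / -'
Scanning for matches:
Total matches: 0

0


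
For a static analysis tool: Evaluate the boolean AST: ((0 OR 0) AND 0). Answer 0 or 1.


Step 1: Evaluate inner node
  0 OR 0 = 0
Step 2: Evaluate root node
  0 AND 0 = 0

0


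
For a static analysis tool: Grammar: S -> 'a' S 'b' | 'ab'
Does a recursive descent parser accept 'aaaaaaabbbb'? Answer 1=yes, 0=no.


Grammar accepts strings of the form a^n b^n (n >= 1)
Word: 'aaaaaaabbbb'
Counting: 7 a's and 4 b's
Check: 7 == 4? No
Mismatch: a-count != b-count
Rejected

0


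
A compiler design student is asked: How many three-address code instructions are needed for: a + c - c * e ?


Expression: a + c - c * e
Generating three-address code (respecting * over +/- precedence):
  Instruction 1: t1 = c * e
  Instruction 2: t2 = a + c
  Instruction 3: t3 = t2 - t1
Total instructions: 3

3


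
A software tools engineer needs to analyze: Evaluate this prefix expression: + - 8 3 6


Parsing prefix expression: + - 8 3 6
Step 1: Innermost operation '- 8 3'
  8 - 3 = 5
Step 2: Outer operation '+ [5] 6'
  5 + 6 = 11

11


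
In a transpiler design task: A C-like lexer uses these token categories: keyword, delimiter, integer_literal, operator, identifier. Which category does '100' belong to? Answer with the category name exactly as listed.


Token: '100'
Checking categories:
  identifier: no
  integer_literal: YES
  operator: no
  keyword: no
  delimiter: no
Category: integer_literal

integer_literal


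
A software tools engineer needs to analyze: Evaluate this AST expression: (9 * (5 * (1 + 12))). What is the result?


Expression: (9 * (5 * (1 + 12)))
Evaluating step by step:
  1 + 12 = 13
  5 * 13 = 65
  9 * 65 = 585
Result: 585

585


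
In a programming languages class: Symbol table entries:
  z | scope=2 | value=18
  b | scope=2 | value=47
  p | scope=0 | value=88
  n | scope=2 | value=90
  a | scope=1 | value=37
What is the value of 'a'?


Searching symbol table for 'a':
  z | scope=2 | value=18
  b | scope=2 | value=47
  p | scope=0 | value=88
  n | scope=2 | value=90
  a | scope=1 | value=37 <- MATCH
Found 'a' at scope 1 with value 37

37


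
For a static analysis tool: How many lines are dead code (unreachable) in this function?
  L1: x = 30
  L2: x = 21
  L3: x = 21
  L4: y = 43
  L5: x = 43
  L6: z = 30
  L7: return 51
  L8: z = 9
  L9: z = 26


Analyzing control flow:
  L1: reachable (before return)
  L2: reachable (before return)
  L3: reachable (before return)
  L4: reachable (before return)
  L5: reachable (before return)
  L6: reachable (before return)
  L7: reachable (return statement)
  L8: DEAD (after return at L7)
  L9: DEAD (after return at L7)
Return at L7, total lines = 9
Dead lines: L8 through L9
Count: 2

2


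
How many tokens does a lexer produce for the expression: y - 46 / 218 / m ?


Scanning 'y - 46 / 218 / m'
Token 1: 'y' -> identifier
Token 2: '-' -> operator
Token 3: '46' -> integer_literal
Token 4: '/' -> operator
Token 5: '218' -> integer_literal
Token 6: '/' -> operator
Token 7: 'm' -> identifier
Total tokens: 7

7


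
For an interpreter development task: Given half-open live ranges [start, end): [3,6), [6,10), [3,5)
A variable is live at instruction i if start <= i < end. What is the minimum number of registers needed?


Live ranges:
  Var0: [3, 6)
  Var1: [6, 10)
  Var2: [3, 5)
Sweep-line events (position, delta, active):
  pos=3 start -> active=1
  pos=3 start -> active=2
  pos=5 end -> active=1
  pos=6 end -> active=0
  pos=6 start -> active=1
  pos=10 end -> active=0
Maximum simultaneous active: 2
Minimum registers needed: 2

2


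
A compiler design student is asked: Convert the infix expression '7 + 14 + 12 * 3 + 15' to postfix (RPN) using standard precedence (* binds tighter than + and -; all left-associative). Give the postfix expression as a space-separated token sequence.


Applying the shunting-yard algorithm:
  Operand 7 -> output
  Push '+' onto operator stack -> op-stack: [+]
  Operand 14 -> output
  See '+' (prec 1); top '+' (prec 1) >= it -> pop '+' to output
  Push '+' onto operator stack -> op-stack: [+]
  Operand 12 -> output
  Push '*' onto operator stack -> op-stack: [+, *]
  Operand 3 -> output
  See '+' (prec 1); top '*' (prec 2) >= it -> pop '*' to output
  See '+' (prec 1); top '+' (prec 1) >= it -> pop '+' to output
  Push '+' onto operator stack -> op-stack: [+]
  Operand 15 -> output
  End of input: pop '+' to output
Postfix result: 7 14 + 12 3 * + 15 +

7 14 + 12 3 * + 15 +


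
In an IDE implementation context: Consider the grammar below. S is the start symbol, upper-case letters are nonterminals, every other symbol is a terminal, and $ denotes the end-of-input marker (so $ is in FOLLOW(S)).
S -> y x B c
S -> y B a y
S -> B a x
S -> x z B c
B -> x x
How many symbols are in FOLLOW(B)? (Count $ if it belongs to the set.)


S is the start symbol and does not occur in any rule body, so FOLLOW(S) = {$}.
Examining every occurrence of B in a rule body:
  S -> y x B c : B is followed by terminal 'c' -> add 'c'
  S -> y B a y : B is followed by terminal 'a' -> add 'a'
  S -> B a x : B is followed by terminal 'a' -> add 'a' (already in the set)
  S -> x z B c : B is followed by terminal 'c' -> add 'c' (already in the set)
  B -> x x : B does not occur in the body -> contributes nothing
FOLLOW(B) = {a, c}
Count: 2

2


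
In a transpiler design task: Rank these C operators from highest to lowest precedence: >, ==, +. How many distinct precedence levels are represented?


Looking up precedence for each operator:
  > -> precedence 4
  == -> precedence 3
  + -> precedence 5
Sorted highest to lowest: +, >, ==
Distinct precedence values: [5, 4, 3]
Number of distinct levels: 3

3


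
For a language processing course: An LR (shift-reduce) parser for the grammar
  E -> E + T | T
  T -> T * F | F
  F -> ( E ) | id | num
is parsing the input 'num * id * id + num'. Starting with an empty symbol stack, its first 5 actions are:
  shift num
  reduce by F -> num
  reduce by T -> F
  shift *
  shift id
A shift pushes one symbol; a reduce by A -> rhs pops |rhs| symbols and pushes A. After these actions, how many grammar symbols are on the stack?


Tracking the symbol stack through each action:
  Action 1: shift 'num' : push -> stack = [num] (size 1)
  Action 2: reduce by F -> num : pop 1, push F -> stack = [F] (size 1)
  Action 3: reduce by T -> F : pop 1, push T -> stack = [T] (size 1)
  Action 4: shift '*' : push -> stack = [T, *] (size 2)
  Action 5: shift 'id' : push -> stack = [T, *, id] (size 3)
Final stack size: 3

3


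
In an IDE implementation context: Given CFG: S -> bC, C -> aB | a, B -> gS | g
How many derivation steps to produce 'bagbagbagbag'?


Grammar: S -> bC, C -> aB | a, B -> gS | g
Deriving 'bagbagbagbag':
Step 1: S -> bC => bC
Step 2: C -> aB => baB
Step 3: B -> gS => bagS
Step 4: S -> bC => bagbC
Step 5: C -> aB => bagbaB
Step 6: B -> gS => bagbagS
Step 7: S -> bC => bagbagbC
Step 8: C -> aB => bagbagbaB
Step 9: B -> gS => bagbagbagS
Step 10: S -> bC => bagbagbagbC
Step 11: C -> aB => bagbagbagbaB
Step 12: B -> g => bagbagbagbag
Total derivation steps: 12

12


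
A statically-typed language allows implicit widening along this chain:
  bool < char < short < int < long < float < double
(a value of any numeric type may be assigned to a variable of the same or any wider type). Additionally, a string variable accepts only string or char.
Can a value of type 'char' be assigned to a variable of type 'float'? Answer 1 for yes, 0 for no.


Target variable type: float
Source value type: char
Numeric ranks: char=1, float=5
Widening allowed iff rank(source) <= rank(target): 1 <= 5? Yes
Result: 1

1


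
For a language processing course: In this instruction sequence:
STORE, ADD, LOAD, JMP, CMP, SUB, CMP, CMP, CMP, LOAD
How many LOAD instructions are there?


Scanning instruction sequence for LOAD:
  Position 1: STORE
  Position 2: ADD
  Position 3: LOAD <- MATCH
  Position 4: JMP
  Position 5: CMP
  Position 6: SUB
  Position 7: CMP
  Position 8: CMP
  Position 9: CMP
  Position 10: LOAD <- MATCH
Matches at positions: [3, 10]
Total LOAD count: 2

2


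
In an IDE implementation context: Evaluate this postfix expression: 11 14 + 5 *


Processing tokens left to right:
Push 11, Push 14
Pop 11 and 14, compute 11 + 14 = 25, push 25
Push 5
Pop 25 and 5, compute 25 * 5 = 125, push 125
Stack result: 125

125


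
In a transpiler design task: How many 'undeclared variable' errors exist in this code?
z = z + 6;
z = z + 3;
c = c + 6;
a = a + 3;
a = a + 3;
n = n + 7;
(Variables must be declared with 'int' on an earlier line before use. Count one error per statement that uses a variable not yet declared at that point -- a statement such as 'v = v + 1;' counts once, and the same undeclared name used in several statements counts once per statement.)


Scanning code line by line:
  Line 1: use 'z' -> ERROR (undeclared)
  Line 2: use 'z' -> ERROR (undeclared)
  Line 3: use 'c' -> ERROR (undeclared)
  Line 4: use 'a' -> ERROR (undeclared)
  Line 5: use 'a' -> ERROR (undeclared)
  Line 6: use 'n' -> ERROR (undeclared)
Total undeclared variable errors: 6

6


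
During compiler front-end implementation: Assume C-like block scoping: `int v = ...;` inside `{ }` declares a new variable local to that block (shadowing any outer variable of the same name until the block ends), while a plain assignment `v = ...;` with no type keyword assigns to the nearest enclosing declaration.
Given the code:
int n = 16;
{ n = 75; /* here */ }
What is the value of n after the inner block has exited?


Analyzing scoping rules:
Outer scope: declares n = 16
Inner block: 'n = 75;' has no type keyword, so it is an assignment to the outer n (no shadowing)
The assignment changed the outer variable itself, so the new value persists after the block -> 75
Result: 75

75


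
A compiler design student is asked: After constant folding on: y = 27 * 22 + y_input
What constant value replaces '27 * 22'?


Identifying constant sub-expression:
  Original: y = 27 * 22 + y_input
  27 and 22 are both compile-time constants
  Evaluating: 27 * 22 = 594
  After folding: y = 594 + y_input

594


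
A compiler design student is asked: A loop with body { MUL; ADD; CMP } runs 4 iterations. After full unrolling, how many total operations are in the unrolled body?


Loop body operations: MUL, ADD, CMP (3 ops per iteration)
Unrolling 4 iterations:
  Iteration 1: MUL, ADD, CMP (3 ops)
  Iteration 2: MUL, ADD, CMP (3 ops)
  Iteration 3: MUL, ADD, CMP (3 ops)
  Iteration 4: MUL, ADD, CMP (3 ops)
Total: 4 iterations * 3 ops/iter = 12 operations

12


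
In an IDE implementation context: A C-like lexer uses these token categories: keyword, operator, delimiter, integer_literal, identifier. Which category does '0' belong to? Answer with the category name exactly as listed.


Token: '0'
Checking categories:
  identifier: no
  integer_literal: YES
  operator: no
  keyword: no
  delimiter: no
Category: integer_literal

integer_literal


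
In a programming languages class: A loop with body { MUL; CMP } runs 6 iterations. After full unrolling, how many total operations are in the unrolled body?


Loop body operations: MUL, CMP (2 ops per iteration)
Unrolling 6 iterations:
  Iteration 1: MUL, CMP (2 ops)
  Iteration 2: MUL, CMP (2 ops)
  Iteration 3: MUL, CMP (2 ops)
  Iteration 4: MUL, CMP (2 ops)
  Iteration 5: MUL, CMP (2 ops)
  Iteration 6: MUL, CMP (2 ops)
Total: 6 iterations * 2 ops/iter = 12 operations

12


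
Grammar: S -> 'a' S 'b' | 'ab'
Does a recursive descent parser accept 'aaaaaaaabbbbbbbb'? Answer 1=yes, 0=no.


Grammar accepts strings of the form a^n b^n (n >= 1)
Word: 'aaaaaaaabbbbbbbb'
Counting: 8 a's and 8 b's
Check: 8 == 8? Yes
Derivation (S -> aSb applied 7 time(s), then S -> ab): S => aSb => aaSbb => aaaSbbb => aaaaSbbbb => aaaaaSbbbbb => aaaaaaSbbbbbb => aaaaaaaSbbbbbbb => aaaaaaaabbbbbbbb
Accepted

1


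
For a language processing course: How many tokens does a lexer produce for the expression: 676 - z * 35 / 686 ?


Scanning '676 - z * 35 / 686'
Token 1: '676' -> integer_literal
Token 2: '-' -> operator
Token 3: 'z' -> identifier
Token 4: '*' -> operator
Token 5: '35' -> integer_literal
Token 6: '/' -> operator
Token 7: '686' -> integer_literal
Total tokens: 7

7


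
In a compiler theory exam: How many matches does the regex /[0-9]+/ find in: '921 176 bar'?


Pattern: /[0-9]+/ (int literals)
Input: '921 176 bar'
Scanning for matches:
  Match 1: '921'
  Match 2: '176'
Total matches: 2

2


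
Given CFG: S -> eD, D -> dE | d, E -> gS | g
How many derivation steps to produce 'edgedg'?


Grammar: S -> eD, D -> dE | d, E -> gS | g
Deriving 'edgedg':
Step 1: S -> eD => eD
Step 2: D -> dE => edE
Step 3: E -> gS => edgS
Step 4: S -> eD => edgeD
Step 5: D -> dE => edgedE
Step 6: E -> g => edgedg
Total derivation steps: 6

6


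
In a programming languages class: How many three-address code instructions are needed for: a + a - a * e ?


Expression: a + a - a * e
Generating three-address code (respecting * over +/- precedence):
  Instruction 1: t1 = a * e
  Instruction 2: t2 = a + a
  Instruction 3: t3 = t2 - t1
Total instructions: 3

3


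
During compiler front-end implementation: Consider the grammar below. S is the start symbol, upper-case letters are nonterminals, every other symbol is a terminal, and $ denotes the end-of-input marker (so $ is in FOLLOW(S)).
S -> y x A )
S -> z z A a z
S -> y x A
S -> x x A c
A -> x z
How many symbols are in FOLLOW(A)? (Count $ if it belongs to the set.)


S is the start symbol and does not occur in any rule body, so FOLLOW(S) = {$}.
Examining every occurrence of A in a rule body:
  S -> y x A ) : A is followed by terminal ')' -> add ')'
  S -> z z A a z : A is followed by terminal 'a' -> add 'a'
  S -> y x A : A is at the right end -> add FOLLOW(S) = {$}
  S -> x x A c : A is followed by terminal 'c' -> add 'c'
  A -> x z : A does not occur in the body -> contributes nothing
FOLLOW(A) = {), a, c, $}
Count: 4

4


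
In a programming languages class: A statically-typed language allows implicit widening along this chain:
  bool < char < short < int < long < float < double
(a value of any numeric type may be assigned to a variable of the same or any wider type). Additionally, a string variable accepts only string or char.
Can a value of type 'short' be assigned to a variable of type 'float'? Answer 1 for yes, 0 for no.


Target variable type: float
Source value type: short
Numeric ranks: short=2, float=5
Widening allowed iff rank(source) <= rank(target): 2 <= 5? Yes
Result: 1

1


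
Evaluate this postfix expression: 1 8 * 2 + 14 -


Processing tokens left to right:
Push 1, Push 8
Pop 1 and 8, compute 1 * 8 = 8, push 8
Push 2
Pop 8 and 2, compute 8 + 2 = 10, push 10
Push 14
Pop 10 and 14, compute 10 - 14 = -4, push -4
Stack result: -4

-4


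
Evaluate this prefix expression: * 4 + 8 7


Parsing prefix expression: * 4 + 8 7
Step 1: Innermost operation '+ 8 7'
  8 + 7 = 15
Step 2: Outer operation '* 4 [15]'
  4 * 15 = 60

60


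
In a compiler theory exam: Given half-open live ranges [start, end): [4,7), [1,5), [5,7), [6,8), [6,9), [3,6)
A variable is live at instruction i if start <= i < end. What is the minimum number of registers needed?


Live ranges:
  Var0: [4, 7)
  Var1: [1, 5)
  Var2: [5, 7)
  Var3: [6, 8)
  Var4: [6, 9)
  Var5: [3, 6)
Sweep-line events (position, delta, active):
  pos=1 start -> active=1
  pos=3 start -> active=2
  pos=4 start -> active=3
  pos=5 end -> active=2
  pos=5 start -> active=3
  pos=6 end -> active=2
  pos=6 start -> active=3
  pos=6 start -> active=4
  pos=7 end -> active=3
  pos=7 end -> active=2
  pos=8 end -> active=1
  pos=9 end -> active=0
Maximum simultaneous active: 4
Minimum registers needed: 4

4


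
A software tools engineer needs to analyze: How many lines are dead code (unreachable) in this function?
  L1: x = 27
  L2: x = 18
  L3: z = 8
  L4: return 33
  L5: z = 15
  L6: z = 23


Analyzing control flow:
  L1: reachable (before return)
  L2: reachable (before return)
  L3: reachable (before return)
  L4: reachable (return statement)
  L5: DEAD (after return at L4)
  L6: DEAD (after return at L4)
Return at L4, total lines = 6
Dead lines: L5 through L6
Count: 2

2


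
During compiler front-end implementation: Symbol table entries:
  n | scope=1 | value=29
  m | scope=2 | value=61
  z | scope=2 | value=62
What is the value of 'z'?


Searching symbol table for 'z':
  n | scope=1 | value=29
  m | scope=2 | value=61
  z | scope=2 | value=62 <- MATCH
Found 'z' at scope 2 with value 62

62


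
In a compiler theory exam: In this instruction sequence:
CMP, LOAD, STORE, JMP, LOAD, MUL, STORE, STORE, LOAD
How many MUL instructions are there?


Scanning instruction sequence for MUL:
  Position 1: CMP
  Position 2: LOAD
  Position 3: STORE
  Position 4: JMP
  Position 5: LOAD
  Position 6: MUL <- MATCH
  Position 7: STORE
  Position 8: STORE
  Position 9: LOAD
Matches at positions: [6]
Total MUL count: 1

1


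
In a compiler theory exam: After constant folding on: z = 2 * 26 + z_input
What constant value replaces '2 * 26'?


Identifying constant sub-expression:
  Original: z = 2 * 26 + z_input
  2 and 26 are both compile-time constants
  Evaluating: 2 * 26 = 52
  After folding: z = 52 + z_input

52


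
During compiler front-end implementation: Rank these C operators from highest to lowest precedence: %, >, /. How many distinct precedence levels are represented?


Looking up precedence for each operator:
  % -> precedence 6
  > -> precedence 4
  / -> precedence 6
Sorted highest to lowest: %, /, >
Distinct precedence values: [6, 4]
Number of distinct levels: 2

2


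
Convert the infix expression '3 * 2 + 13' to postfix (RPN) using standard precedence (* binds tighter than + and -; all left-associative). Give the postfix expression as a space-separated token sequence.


Applying the shunting-yard algorithm:
  Operand 3 -> output
  Push '*' onto operator stack -> op-stack: [*]
  Operand 2 -> output
  See '+' (prec 1); top '*' (prec 2) >= it -> pop '*' to output
  Push '+' onto operator stack -> op-stack: [+]
  Operand 13 -> output
  End of input: pop '+' to output
Postfix result: 3 2 * 13 +

3 2 * 13 +


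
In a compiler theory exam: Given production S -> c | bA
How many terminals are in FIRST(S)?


Production: S -> c | bA
Examining each alternative for leading terminals:
  S -> c : first terminal = 'c'
  S -> bA : first terminal = 'b'
FIRST(S) = {b, c}
Count: 2

2


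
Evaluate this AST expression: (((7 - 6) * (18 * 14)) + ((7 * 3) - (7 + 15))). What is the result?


Expression: (((7 - 6) * (18 * 14)) + ((7 * 3) - (7 + 15)))
Evaluating step by step:
  7 - 6 = 1
  18 * 14 = 252
  1 * 252 = 252
  7 * 3 = 21
  7 + 15 = 22
  21 - 22 = -1
  252 + -1 = 251
Result: 251

251


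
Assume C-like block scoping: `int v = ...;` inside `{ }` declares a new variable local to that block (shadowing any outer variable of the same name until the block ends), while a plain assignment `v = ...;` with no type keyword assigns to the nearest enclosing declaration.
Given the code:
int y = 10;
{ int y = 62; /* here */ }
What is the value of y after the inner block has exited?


Analyzing scoping rules:
Outer scope: declares y = 10
Inner block: 'int y = 62;' declares a NEW y that shadows the outer one
When the block exits the inner y goes out of scope; the outer y was never modified -> 10
Result: 10

10


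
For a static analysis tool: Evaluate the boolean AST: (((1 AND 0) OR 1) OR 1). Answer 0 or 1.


Step 1: Evaluate inner node
  1 AND 0 = 0
Step 2: Evaluate next node
  0 OR 1 = 1
Step 3: Evaluate root node
  1 OR 1 = 1

1


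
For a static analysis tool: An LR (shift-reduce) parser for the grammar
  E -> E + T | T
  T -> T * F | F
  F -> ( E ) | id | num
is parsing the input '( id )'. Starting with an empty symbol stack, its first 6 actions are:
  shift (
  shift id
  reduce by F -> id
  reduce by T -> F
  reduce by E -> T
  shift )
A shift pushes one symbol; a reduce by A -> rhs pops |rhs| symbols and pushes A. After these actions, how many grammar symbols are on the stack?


Tracking the symbol stack through each action:
  Action 1: shift '(' : push -> stack = [(] (size 1)
  Action 2: shift 'id' : push -> stack = [(, id] (size 2)
  Action 3: reduce by F -> id : pop 1, push F -> stack = [(, F] (size 2)
  Action 4: reduce by T -> F : pop 1, push T -> stack = [(, T] (size 2)
  Action 5: reduce by E -> T : pop 1, push E -> stack = [(, E] (size 2)
  Action 6: shift ')' : push -> stack = [(, E, )] (size 3)
Final stack size: 3

3


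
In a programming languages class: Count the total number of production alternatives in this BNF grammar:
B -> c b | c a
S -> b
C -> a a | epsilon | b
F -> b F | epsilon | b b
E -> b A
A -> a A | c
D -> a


Counting alternatives per rule:
  B: 2 alternative(s)
  S: 1 alternative(s)
  C: 3 alternative(s)
  F: 3 alternative(s)
  E: 1 alternative(s)
  A: 2 alternative(s)
  D: 1 alternative(s)
Sum: 2 + 1 + 3 + 3 + 1 + 2 + 1 = 13

13


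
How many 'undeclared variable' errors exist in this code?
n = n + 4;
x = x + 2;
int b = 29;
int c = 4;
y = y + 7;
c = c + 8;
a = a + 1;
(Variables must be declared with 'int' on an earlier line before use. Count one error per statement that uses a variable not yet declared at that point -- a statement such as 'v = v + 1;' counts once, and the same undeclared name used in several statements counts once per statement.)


Scanning code line by line:
  Line 1: use 'n' -> ERROR (undeclared)
  Line 2: use 'x' -> ERROR (undeclared)
  Line 3: declare 'b' -> declared = ['b']
  Line 4: declare 'c' -> declared = ['b', 'c']
  Line 5: use 'y' -> ERROR (undeclared)
  Line 6: use 'c' -> OK (declared)
  Line 7: use 'a' -> ERROR (undeclared)
Total undeclared variable errors: 4

4
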